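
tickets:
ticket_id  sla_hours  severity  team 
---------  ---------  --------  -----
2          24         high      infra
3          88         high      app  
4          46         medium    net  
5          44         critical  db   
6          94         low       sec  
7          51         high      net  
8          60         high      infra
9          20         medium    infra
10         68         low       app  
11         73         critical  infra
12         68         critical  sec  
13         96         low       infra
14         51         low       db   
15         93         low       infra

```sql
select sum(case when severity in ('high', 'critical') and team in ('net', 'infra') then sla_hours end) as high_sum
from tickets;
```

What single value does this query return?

208

ticket_id=2: ✓ → 24
ticket_id=3: ✗
ticket_id=4: ✗
ticket_id=5: ✗
ticket_id=6: ✗
ticket_id=7: ✓ → 51
ticket_id=8: ✓ → 60
ticket_id=9: ✗
ticket_id=10: ✗
ticket_id=11: ✓ → 73
ticket_id=12: ✗
ticket_id=13: ✗
ticket_id=14: ✗
ticket_id=15: ✗
high_sum = 24 + 51 + 60 + 73 = 208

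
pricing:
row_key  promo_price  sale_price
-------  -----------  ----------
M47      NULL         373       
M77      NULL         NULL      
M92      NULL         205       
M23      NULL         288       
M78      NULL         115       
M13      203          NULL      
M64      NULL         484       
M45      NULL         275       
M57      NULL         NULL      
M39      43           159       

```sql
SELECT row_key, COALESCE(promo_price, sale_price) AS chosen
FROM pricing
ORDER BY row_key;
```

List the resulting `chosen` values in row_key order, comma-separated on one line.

row_key=M13: promo_price=203 → 203
row_key=M23: promo_price=NULL, sale_price=288 → 288
row_key=M39: promo_price=43 → 43
row_key=M45: promo_price=NULL, sale_price=275 → 275
row_key=M47: promo_price=NULL, sale_price=373 → 373
row_key=M57: promo_price=NULL, sale_price=NULL (all NULL) → NULL
row_key=M64: promo_price=NULL, sale_price=484 → 484
row_key=M77: promo_price=NULL, sale_price=NULL (all NULL) → NULL
row_key=M78: promo_price=NULL, sale_price=115 → 115
row_key=M92: promo_price=NULL, sale_price=205 → 205

203, 288, 43, 275, 373, NULL, 484, NULL, 115, 205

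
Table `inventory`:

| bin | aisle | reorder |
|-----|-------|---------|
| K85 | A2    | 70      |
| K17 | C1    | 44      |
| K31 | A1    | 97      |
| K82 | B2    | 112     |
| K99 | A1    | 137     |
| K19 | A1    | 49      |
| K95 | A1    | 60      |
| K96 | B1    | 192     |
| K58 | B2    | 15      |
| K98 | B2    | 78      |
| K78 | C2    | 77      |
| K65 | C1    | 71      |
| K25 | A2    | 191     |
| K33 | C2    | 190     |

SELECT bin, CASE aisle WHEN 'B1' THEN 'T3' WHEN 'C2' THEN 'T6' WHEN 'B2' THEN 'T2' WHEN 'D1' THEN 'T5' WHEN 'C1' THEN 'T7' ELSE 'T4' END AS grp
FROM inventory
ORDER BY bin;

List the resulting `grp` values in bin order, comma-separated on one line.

T7, T4, T4, T4, T6, T2, T7, T6, T2, T4, T4, T3, T2, T4

bin=K17: aisle='C1' → T7
bin=K19: ELSE → T4
bin=K25: ELSE → T4
bin=K31: ELSE → T4
bin=K33: aisle='C2' → T6
bin=K58: aisle='B2' → T2
bin=K65: aisle='C1' → T7
bin=K78: aisle='C2' → T6
bin=K82: aisle='B2' → T2
bin=K85: ELSE → T4
bin=K95: ELSE → T4
bin=K96: aisle='B1' → T3
bin=K98: aisle='B2' → T2
bin=K99: ELSE → T4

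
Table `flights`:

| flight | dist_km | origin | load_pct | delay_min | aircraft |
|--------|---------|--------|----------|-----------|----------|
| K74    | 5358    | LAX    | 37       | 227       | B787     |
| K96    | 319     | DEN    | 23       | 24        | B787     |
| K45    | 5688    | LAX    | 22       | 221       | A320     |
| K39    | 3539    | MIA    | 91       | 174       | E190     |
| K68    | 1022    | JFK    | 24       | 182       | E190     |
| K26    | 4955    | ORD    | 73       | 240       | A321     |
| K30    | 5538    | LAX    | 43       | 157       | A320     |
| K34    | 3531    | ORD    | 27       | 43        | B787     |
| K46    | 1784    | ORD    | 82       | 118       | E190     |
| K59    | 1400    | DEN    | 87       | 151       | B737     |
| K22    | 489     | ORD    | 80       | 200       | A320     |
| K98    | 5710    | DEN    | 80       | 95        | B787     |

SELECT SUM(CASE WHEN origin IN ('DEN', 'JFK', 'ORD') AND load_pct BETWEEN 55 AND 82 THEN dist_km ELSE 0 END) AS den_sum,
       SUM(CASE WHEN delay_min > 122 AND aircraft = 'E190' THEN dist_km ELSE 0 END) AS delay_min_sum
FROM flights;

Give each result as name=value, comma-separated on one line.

den_sum=12938, delay_min_sum=4561

[den_sum: origin IN ('DEN', 'JFK', 'ORD') AND load_pct BETWEEN 55 AND 82]
flight=K74: ✗
flight=K96: ✗
flight=K45: ✗
flight=K39: ✗
flight=K68: ✗
flight=K26: ✓ → 4955
flight=K30: ✗
flight=K34: ✗
flight=K46: ✓ → 1784
flight=K59: ✗
flight=K22: ✓ → 489
flight=K98: ✓ → 5710
den_sum = 4955 + 1784 + 489 + 5710 = 12938
—
[delay_min_sum: delay_min > 122 AND aircraft = 'E190']
flight=K74: ✗
flight=K96: ✗
flight=K45: ✗
flight=K39: ✓ → 3539
flight=K68: ✓ → 1022
flight=K26: ✗
flight=K30: ✗
flight=K34: ✗
flight=K46: ✗
flight=K59: ✗
flight=K22: ✗
flight=K98: ✗
delay_min_sum = 3539 + 1022 = 4561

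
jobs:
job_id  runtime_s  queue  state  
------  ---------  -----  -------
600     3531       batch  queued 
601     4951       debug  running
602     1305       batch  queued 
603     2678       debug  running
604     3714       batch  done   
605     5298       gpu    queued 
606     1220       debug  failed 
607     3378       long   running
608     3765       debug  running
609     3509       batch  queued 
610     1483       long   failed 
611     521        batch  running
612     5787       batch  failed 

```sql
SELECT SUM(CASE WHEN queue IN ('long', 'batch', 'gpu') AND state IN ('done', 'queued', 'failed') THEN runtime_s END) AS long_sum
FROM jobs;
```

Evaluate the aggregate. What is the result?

24627

job_id=600: ✓ → 3531
job_id=601: ✗
job_id=602: ✓ → 1305
job_id=603: ✗
job_id=604: ✓ → 3714
job_id=605: ✓ → 5298
job_id=606: ✗
job_id=607: ✗
job_id=608: ✗
job_id=609: ✓ → 3509
job_id=610: ✓ → 1483
job_id=611: ✗
job_id=612: ✓ → 5787
long_sum = 3531 + 1305 + 3714 + 5298 + 3509 + 1483 + 5787 = 24627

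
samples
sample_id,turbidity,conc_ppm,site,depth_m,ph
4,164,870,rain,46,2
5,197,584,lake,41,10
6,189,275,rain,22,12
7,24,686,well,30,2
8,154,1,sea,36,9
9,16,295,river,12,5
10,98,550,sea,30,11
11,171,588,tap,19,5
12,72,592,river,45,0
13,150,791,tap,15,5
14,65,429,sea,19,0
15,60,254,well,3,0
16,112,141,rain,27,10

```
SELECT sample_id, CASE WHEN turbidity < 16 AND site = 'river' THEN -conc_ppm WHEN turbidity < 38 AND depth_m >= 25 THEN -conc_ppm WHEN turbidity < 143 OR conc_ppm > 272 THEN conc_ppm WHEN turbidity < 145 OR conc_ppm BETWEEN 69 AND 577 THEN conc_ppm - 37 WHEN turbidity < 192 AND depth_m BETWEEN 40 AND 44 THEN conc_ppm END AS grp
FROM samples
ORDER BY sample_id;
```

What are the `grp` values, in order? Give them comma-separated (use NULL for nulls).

870, 584, 275, -686, NULL, 295, 550, 588, 592, 791, 429, 254, 141

sample_id=4: turbidity < 143 OR conc_ppm > 272 → 870
sample_id=5: turbidity < 143 OR conc_ppm > 272 → 584
sample_id=6: turbidity < 143 OR conc_ppm > 272 → 275
sample_id=7: turbidity < 38 AND depth_m >= 25 → -686
sample_id=8: (no match → NULL) → NULL
sample_id=9: turbidity < 143 OR conc_ppm > 272 → 295
sample_id=10: turbidity < 143 OR conc_ppm > 272 → 550
sample_id=11: turbidity < 143 OR conc_ppm > 272 → 588
sample_id=12: turbidity < 143 OR conc_ppm > 272 → 592
sample_id=13: turbidity < 143 OR conc_ppm > 272 → 791
sample_id=14: turbidity < 143 OR conc_ppm > 272 → 429
sample_id=15: turbidity < 143 OR conc_ppm > 272 → 254
sample_id=16: turbidity < 143 OR conc_ppm > 272 → 141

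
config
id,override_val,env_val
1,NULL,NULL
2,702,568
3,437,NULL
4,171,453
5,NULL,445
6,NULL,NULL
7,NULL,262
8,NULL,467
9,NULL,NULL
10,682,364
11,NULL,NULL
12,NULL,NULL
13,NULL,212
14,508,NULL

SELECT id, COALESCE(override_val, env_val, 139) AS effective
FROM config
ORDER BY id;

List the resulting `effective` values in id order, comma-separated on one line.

139, 702, 437, 171, 445, 139, 262, 467, 139, 682, 139, 139, 212, 508

id=1: override_val=NULL, env_val=NULL, → literal 139 → 139
id=2: override_val=702 → 702
id=3: override_val=437 → 437
id=4: override_val=171 → 171
id=5: override_val=NULL, env_val=445 → 445
id=6: override_val=NULL, env_val=NULL, → literal 139 → 139
id=7: override_val=NULL, env_val=262 → 262
id=8: override_val=NULL, env_val=467 → 467
id=9: override_val=NULL, env_val=NULL, → literal 139 → 139
id=10: override_val=682 → 682
id=11: override_val=NULL, env_val=NULL, → literal 139 → 139
id=12: override_val=NULL, env_val=NULL, → literal 139 → 139
id=13: override_val=NULL, env_val=212 → 212
id=14: override_val=508 → 508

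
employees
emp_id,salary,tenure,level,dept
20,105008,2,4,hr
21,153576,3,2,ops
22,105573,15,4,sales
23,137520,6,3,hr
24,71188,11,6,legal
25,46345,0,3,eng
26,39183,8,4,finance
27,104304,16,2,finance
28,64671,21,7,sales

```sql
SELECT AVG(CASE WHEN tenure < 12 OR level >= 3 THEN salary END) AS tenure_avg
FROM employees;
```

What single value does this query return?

90383

emp_id=20: ✓ → 105008
emp_id=21: ✓ → 153576
emp_id=22: ✓ → 105573
emp_id=23: ✓ → 137520
emp_id=24: ✓ → 71188
emp_id=25: ✓ → 46345
emp_id=26: ✓ → 39183
emp_id=27: ✗
emp_id=28: ✓ → 64671
tenure_avg = (105008 + 153576 + 105573 + 137520 + 71188 + 46345 + 39183 + 64671) / 8 = 90383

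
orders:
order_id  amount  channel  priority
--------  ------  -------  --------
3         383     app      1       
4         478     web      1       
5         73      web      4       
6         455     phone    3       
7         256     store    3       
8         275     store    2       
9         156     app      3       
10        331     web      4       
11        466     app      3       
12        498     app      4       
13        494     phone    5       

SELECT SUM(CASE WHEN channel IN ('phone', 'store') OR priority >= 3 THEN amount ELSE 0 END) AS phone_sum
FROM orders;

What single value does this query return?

3004

order_id=3: ✗
order_id=4: ✗
order_id=5: ✓ → 73
order_id=6: ✓ → 455
order_id=7: ✓ → 256
order_id=8: ✓ → 275
order_id=9: ✓ → 156
order_id=10: ✓ → 331
order_id=11: ✓ → 466
order_id=12: ✓ → 498
order_id=13: ✓ → 494
phone_sum = 73 + 455 + 256 + 275 + 156 + 331 + 466 + 498 + 494 = 3004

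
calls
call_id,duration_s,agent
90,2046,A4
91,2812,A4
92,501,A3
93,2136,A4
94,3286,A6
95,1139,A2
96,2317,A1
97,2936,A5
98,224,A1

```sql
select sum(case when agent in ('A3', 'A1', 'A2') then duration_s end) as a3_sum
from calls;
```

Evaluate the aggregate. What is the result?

call_id=90: ✗
call_id=91: ✗
call_id=92: ✓ → 501
call_id=93: ✗
call_id=94: ✗
call_id=95: ✓ → 1139
call_id=96: ✓ → 2317
call_id=97: ✗
call_id=98: ✓ → 224
a3_sum = 501 + 1139 + 2317 + 224 = 4181

4181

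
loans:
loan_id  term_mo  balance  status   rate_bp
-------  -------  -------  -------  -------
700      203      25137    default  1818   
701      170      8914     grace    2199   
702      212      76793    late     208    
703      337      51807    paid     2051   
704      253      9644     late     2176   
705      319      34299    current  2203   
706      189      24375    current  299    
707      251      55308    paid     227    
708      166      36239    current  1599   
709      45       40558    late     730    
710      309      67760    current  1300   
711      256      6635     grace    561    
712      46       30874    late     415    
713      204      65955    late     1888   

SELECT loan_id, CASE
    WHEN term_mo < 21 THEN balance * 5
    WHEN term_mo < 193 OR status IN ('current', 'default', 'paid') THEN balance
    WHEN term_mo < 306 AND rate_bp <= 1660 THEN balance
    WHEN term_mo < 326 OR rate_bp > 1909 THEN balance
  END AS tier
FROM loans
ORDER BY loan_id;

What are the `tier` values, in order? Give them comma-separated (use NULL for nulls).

loan_id=700: term_mo < 193 OR status IN ('current', 'default', 'paid') → 25137
loan_id=701: term_mo < 193 OR status IN ('current', 'default', 'paid') → 8914
loan_id=702: term_mo < 306 AND rate_bp <= 1660 → 76793
loan_id=703: term_mo < 193 OR status IN ('current', 'default', 'paid') → 51807
loan_id=704: term_mo < 326 OR rate_bp > 1909 → 9644
loan_id=705: term_mo < 193 OR status IN ('current', 'default', 'paid') → 34299
loan_id=706: term_mo < 193 OR status IN ('current', 'default', 'paid') → 24375
loan_id=707: term_mo < 193 OR status IN ('current', 'default', 'paid') → 55308
loan_id=708: term_mo < 193 OR status IN ('current', 'default', 'paid') → 36239
loan_id=709: term_mo < 193 OR status IN ('current', 'default', 'paid') → 40558
loan_id=710: term_mo < 193 OR status IN ('current', 'default', 'paid') → 67760
loan_id=711: term_mo < 306 AND rate_bp <= 1660 → 6635
loan_id=712: term_mo < 193 OR status IN ('current', 'default', 'paid') → 30874
loan_id=713: term_mo < 326 OR rate_bp > 1909 → 65955

25137, 8914, 76793, 51807, 9644, 34299, 24375, 55308, 36239, 40558, 67760, 6635, 30874, 65955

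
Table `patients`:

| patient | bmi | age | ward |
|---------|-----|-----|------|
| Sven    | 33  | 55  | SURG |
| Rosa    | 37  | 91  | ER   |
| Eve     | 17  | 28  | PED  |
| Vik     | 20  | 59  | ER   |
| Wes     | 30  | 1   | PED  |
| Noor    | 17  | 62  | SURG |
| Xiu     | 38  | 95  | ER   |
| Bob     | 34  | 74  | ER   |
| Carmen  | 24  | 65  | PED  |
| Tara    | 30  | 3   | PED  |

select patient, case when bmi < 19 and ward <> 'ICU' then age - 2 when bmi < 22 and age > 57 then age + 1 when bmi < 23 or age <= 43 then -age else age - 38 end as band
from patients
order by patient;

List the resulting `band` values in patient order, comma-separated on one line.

patient=Bob: ELSE → 36
patient=Carmen: ELSE → 27
patient=Eve: bmi < 19 and ward <> 'ICU' → 26
patient=Noor: bmi < 19 and ward <> 'ICU' → 60
patient=Rosa: ELSE → 53
patient=Sven: ELSE → 17
patient=Tara: bmi < 23 or age <= 43 → -3
patient=Vik: bmi < 22 and age > 57 → 60
patient=Wes: bmi < 23 or age <= 43 → -1
patient=Xiu: ELSE → 57

36, 27, 26, 60, 53, 17, -3, 60, -1, 57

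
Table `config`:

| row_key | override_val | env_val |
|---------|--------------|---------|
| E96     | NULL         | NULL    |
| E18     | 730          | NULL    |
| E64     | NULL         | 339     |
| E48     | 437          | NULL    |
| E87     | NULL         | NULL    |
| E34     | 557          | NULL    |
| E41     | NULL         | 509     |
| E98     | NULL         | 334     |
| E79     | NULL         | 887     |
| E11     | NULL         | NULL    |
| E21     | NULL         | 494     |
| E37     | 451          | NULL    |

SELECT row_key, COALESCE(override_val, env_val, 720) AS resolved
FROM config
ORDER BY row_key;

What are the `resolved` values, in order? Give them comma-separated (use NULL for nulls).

row_key=E11: override_val=NULL, env_val=NULL, → literal 720 → 720
row_key=E18: override_val=730 → 730
row_key=E21: override_val=NULL, env_val=494 → 494
row_key=E34: override_val=557 → 557
row_key=E37: override_val=451 → 451
row_key=E41: override_val=NULL, env_val=509 → 509
row_key=E48: override_val=437 → 437
row_key=E64: override_val=NULL, env_val=339 → 339
row_key=E79: override_val=NULL, env_val=887 → 887
row_key=E87: override_val=NULL, env_val=NULL, → literal 720 → 720
row_key=E96: override_val=NULL, env_val=NULL, → literal 720 → 720
row_key=E98: override_val=NULL, env_val=334 → 334

720, 730, 494, 557, 451, 509, 437, 339, 887, 720, 720, 334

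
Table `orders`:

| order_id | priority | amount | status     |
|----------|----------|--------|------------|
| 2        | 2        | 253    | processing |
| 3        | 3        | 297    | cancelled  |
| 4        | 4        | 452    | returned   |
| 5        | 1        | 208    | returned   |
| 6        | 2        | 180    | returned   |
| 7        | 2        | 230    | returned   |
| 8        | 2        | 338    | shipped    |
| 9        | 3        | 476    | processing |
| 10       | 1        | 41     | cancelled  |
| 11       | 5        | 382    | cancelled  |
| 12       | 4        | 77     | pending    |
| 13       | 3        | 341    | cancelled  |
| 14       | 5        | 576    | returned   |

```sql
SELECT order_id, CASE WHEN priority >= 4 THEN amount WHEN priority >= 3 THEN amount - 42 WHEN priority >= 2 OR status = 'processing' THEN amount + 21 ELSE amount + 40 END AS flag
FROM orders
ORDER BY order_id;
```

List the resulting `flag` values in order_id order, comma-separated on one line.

order_id=2: priority >= 2 OR status = 'processing' → 274
order_id=3: priority >= 3 → 255
order_id=4: priority >= 4 → 452
order_id=5: ELSE → 248
order_id=6: priority >= 2 OR status = 'processing' → 201
order_id=7: priority >= 2 OR status = 'processing' → 251
order_id=8: priority >= 2 OR status = 'processing' → 359
order_id=9: priority >= 3 → 434
order_id=10: ELSE → 81
order_id=11: priority >= 4 → 382
order_id=12: priority >= 4 → 77
order_id=13: priority >= 3 → 299
order_id=14: priority >= 4 → 576

274, 255, 452, 248, 201, 251, 359, 434, 81, 382, 77, 299, 576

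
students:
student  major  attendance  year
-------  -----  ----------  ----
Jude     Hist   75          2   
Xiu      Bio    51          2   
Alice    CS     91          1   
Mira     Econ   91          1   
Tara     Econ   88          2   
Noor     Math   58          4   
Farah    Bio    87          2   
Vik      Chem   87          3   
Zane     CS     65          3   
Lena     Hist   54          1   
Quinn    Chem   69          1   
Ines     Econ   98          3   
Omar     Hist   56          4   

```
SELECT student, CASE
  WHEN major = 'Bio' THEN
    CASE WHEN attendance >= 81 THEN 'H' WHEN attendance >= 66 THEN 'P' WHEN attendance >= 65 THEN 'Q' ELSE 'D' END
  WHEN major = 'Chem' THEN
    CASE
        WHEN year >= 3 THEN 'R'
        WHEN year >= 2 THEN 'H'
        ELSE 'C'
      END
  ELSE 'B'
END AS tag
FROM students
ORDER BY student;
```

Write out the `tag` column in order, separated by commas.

student=Alice: major='CS' → outer ELSE → B
student=Farah: major='Bio' → inner[attendance >= 81] → H
student=Ines: major='Econ' → outer ELSE → B
student=Jude: major='Hist' → outer ELSE → B
student=Lena: major='Hist' → outer ELSE → B
student=Mira: major='Econ' → outer ELSE → B
student=Noor: major='Math' → outer ELSE → B
student=Omar: major='Hist' → outer ELSE → B
student=Quinn: major='Chem' → inner[ELSE] → C
student=Tara: major='Econ' → outer ELSE → B
student=Vik: major='Chem' → inner[year >= 3] → R
student=Xiu: major='Bio' → inner[ELSE] → D
student=Zane: major='CS' → outer ELSE → B

B, H, B, B, B, B, B, B, C, B, R, D, B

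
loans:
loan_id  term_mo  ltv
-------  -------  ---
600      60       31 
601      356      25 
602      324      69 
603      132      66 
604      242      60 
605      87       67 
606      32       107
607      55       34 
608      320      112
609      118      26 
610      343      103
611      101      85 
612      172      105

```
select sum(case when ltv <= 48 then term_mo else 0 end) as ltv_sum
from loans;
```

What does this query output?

589

loan_id=600: ✓ → 60
loan_id=601: ✓ → 356
loan_id=602: ✗
loan_id=603: ✗
loan_id=604: ✗
loan_id=605: ✗
loan_id=606: ✗
loan_id=607: ✓ → 55
loan_id=608: ✗
loan_id=609: ✓ → 118
loan_id=610: ✗
loan_id=611: ✗
loan_id=612: ✗
ltv_sum = 60 + 356 + 55 + 118 = 589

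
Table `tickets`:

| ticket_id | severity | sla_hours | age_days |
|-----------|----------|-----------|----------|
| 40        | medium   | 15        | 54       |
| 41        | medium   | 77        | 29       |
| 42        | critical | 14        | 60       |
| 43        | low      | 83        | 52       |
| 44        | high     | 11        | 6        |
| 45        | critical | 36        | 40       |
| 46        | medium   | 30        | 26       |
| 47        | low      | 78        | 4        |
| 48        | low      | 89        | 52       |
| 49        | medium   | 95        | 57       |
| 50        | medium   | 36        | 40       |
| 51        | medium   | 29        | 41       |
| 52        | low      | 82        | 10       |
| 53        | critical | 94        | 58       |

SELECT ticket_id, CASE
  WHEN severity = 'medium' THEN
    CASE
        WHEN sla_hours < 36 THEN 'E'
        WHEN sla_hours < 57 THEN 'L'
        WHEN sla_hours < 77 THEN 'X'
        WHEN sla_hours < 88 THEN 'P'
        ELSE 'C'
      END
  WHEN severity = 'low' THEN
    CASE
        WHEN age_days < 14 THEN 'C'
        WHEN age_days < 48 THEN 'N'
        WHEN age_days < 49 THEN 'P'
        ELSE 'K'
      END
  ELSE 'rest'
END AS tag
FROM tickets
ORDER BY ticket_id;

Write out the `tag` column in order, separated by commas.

E, P, rest, K, rest, rest, E, C, K, C, L, E, C, rest

ticket_id=40: severity='medium' → inner[sla_hours < 36] → E
ticket_id=41: severity='medium' → inner[sla_hours < 88] → P
ticket_id=42: severity='critical' → outer ELSE → rest
ticket_id=43: severity='low' → inner[ELSE] → K
ticket_id=44: severity='high' → outer ELSE → rest
ticket_id=45: severity='critical' → outer ELSE → rest
ticket_id=46: severity='medium' → inner[sla_hours < 36] → E
ticket_id=47: severity='low' → inner[age_days < 14] → C
ticket_id=48: severity='low' → inner[ELSE] → K
ticket_id=49: severity='medium' → inner[ELSE] → C
ticket_id=50: severity='medium' → inner[sla_hours < 57] → L
ticket_id=51: severity='medium' → inner[sla_hours < 36] → E
ticket_id=52: severity='low' → inner[age_days < 14] → C
ticket_id=53: severity='critical' → outer ELSE → rest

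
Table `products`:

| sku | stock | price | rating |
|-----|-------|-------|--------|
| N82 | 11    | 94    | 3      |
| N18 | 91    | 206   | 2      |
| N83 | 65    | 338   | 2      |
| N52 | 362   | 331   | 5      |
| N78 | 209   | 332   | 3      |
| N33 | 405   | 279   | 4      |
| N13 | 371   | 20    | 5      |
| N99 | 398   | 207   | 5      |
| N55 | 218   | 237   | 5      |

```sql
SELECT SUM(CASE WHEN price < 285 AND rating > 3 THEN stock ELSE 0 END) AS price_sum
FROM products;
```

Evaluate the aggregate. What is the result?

1392

sku=N82: ✗
sku=N18: ✗
sku=N83: ✗
sku=N52: ✗
sku=N78: ✗
sku=N33: ✓ → 405
sku=N13: ✓ → 371
sku=N99: ✓ → 398
sku=N55: ✓ → 218
price_sum = 405 + 371 + 398 + 218 = 1392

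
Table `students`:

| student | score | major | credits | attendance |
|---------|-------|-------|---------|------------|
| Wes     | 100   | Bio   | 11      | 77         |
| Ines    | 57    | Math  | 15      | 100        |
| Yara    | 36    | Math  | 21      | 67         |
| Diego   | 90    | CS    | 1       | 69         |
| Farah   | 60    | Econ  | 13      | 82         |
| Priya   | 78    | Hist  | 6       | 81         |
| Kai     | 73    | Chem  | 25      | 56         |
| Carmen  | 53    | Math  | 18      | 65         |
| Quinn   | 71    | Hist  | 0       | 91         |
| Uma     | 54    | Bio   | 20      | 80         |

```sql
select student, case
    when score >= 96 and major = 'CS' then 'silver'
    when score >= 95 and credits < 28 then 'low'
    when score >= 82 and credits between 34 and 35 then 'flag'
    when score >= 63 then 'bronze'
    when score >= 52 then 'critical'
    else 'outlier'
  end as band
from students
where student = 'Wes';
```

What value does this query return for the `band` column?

low

student = Wes: score=100, major=Bio, credits=11, attendance=77.
score >= 96 and major = 'CS' → false
score >= 95 and credits < 28 → true → low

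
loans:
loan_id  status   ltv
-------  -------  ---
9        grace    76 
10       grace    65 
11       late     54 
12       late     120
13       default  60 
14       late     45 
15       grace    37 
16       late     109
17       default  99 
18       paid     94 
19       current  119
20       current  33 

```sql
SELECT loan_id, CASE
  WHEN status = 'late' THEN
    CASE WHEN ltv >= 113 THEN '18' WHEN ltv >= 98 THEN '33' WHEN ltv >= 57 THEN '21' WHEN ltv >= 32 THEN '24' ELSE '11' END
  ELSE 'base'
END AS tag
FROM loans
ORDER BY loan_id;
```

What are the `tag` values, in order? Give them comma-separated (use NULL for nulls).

base, base, 24, 18, base, 24, base, 33, base, base, base, base

loan_id=9: status='grace' → outer ELSE → base
loan_id=10: status='grace' → outer ELSE → base
loan_id=11: status='late' → inner[ltv >= 32] → 24
loan_id=12: status='late' → inner[ltv >= 113] → 18
loan_id=13: status='default' → outer ELSE → base
loan_id=14: status='late' → inner[ltv >= 32] → 24
loan_id=15: status='grace' → outer ELSE → base
loan_id=16: status='late' → inner[ltv >= 98] → 33
loan_id=17: status='default' → outer ELSE → base
loan_id=18: status='paid' → outer ELSE → base
loan_id=19: status='current' → outer ELSE → base
loan_id=20: status='current' → outer ELSE → base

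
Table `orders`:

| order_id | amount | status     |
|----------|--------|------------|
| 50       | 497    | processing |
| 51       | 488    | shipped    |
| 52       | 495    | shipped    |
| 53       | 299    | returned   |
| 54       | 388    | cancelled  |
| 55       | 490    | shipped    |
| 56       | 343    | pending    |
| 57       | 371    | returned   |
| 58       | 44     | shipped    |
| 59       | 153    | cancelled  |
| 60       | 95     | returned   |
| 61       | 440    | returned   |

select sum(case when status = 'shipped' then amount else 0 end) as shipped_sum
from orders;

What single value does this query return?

1517

order_id=50: ✗
order_id=51: ✓ → 488
order_id=52: ✓ → 495
order_id=53: ✗
order_id=54: ✗
order_id=55: ✓ → 490
order_id=56: ✗
order_id=57: ✗
order_id=58: ✓ → 44
order_id=59: ✗
order_id=60: ✗
order_id=61: ✗
shipped_sum = 488 + 495 + 490 + 44 = 1517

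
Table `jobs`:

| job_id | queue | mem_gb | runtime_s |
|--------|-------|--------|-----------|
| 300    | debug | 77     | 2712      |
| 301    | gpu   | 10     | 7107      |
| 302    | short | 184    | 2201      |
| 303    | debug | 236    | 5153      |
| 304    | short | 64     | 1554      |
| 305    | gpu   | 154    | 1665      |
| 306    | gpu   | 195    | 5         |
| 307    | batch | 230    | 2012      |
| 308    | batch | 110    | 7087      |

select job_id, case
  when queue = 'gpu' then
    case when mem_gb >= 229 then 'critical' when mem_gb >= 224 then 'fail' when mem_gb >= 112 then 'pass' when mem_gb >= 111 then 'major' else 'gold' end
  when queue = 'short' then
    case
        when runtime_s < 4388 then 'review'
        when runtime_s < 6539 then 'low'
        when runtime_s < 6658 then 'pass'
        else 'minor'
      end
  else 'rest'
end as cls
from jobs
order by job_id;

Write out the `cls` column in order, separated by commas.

rest, gold, review, rest, review, pass, pass, rest, rest

job_id=300: queue='debug' → outer ELSE → rest
job_id=301: queue='gpu' → inner[ELSE] → gold
job_id=302: queue='short' → inner[runtime_s < 4388] → review
job_id=303: queue='debug' → outer ELSE → rest
job_id=304: queue='short' → inner[runtime_s < 4388] → review
job_id=305: queue='gpu' → inner[mem_gb >= 112] → pass
job_id=306: queue='gpu' → inner[mem_gb >= 112] → pass
job_id=307: queue='batch' → outer ELSE → rest
job_id=308: queue='batch' → outer ELSE → rest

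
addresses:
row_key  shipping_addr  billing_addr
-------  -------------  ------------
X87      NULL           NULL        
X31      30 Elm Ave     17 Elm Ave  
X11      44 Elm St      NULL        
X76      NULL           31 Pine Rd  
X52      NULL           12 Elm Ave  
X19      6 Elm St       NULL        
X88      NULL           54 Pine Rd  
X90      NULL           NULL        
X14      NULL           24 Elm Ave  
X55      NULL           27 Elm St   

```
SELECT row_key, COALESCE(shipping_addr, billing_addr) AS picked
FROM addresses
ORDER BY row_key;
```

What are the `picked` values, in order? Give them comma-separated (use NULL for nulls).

44 Elm St, 24 Elm Ave, 6 Elm St, 30 Elm Ave, 12 Elm Ave, 27 Elm St, 31 Pine Rd, NULL, 54 Pine Rd, NULL

row_key=X11: shipping_addr=44 Elm St → 44 Elm St
row_key=X14: shipping_addr=NULL, billing_addr=24 Elm Ave → 24 Elm Ave
row_key=X19: shipping_addr=6 Elm St → 6 Elm St
row_key=X31: shipping_addr=30 Elm Ave → 30 Elm Ave
row_key=X52: shipping_addr=NULL, billing_addr=12 Elm Ave → 12 Elm Ave
row_key=X55: shipping_addr=NULL, billing_addr=27 Elm St → 27 Elm St
row_key=X76: shipping_addr=NULL, billing_addr=31 Pine Rd → 31 Pine Rd
row_key=X87: shipping_addr=NULL, billing_addr=NULL (all NULL) → NULL
row_key=X88: shipping_addr=NULL, billing_addr=54 Pine Rd → 54 Pine Rd
row_key=X90: shipping_addr=NULL, billing_addr=NULL (all NULL) → NULL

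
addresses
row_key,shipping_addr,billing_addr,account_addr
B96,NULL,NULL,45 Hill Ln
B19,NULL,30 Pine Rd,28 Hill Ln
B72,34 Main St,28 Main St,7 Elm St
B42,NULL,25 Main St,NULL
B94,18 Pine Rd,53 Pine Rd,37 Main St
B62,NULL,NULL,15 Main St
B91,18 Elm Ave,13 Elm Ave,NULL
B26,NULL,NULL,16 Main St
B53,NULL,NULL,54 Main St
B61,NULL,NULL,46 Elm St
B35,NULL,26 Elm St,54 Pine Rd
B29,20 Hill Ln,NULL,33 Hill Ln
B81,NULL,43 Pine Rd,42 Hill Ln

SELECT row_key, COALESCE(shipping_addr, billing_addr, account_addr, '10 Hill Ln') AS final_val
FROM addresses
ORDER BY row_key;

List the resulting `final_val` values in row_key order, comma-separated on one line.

30 Pine Rd, 16 Main St, 20 Hill Ln, 26 Elm St, 25 Main St, 54 Main St, 46 Elm St, 15 Main St, 34 Main St, 43 Pine Rd, 18 Elm Ave, 18 Pine Rd, 45 Hill Ln

row_key=B19: shipping_addr=NULL, billing_addr=30 Pine Rd → 30 Pine Rd
row_key=B26: shipping_addr=NULL, billing_addr=NULL, account_addr=16 Main St → 16 Main St
row_key=B29: shipping_addr=20 Hill Ln → 20 Hill Ln
row_key=B35: shipping_addr=NULL, billing_addr=26 Elm St → 26 Elm St
row_key=B42: shipping_addr=NULL, billing_addr=25 Main St → 25 Main St
row_key=B53: shipping_addr=NULL, billing_addr=NULL, account_addr=54 Main St → 54 Main St
row_key=B61: shipping_addr=NULL, billing_addr=NULL, account_addr=46 Elm St → 46 Elm St
row_key=B62: shipping_addr=NULL, billing_addr=NULL, account_addr=15 Main St → 15 Main St
row_key=B72: shipping_addr=34 Main St → 34 Main St
row_key=B81: shipping_addr=NULL, billing_addr=43 Pine Rd → 43 Pine Rd
row_key=B91: shipping_addr=18 Elm Ave → 18 Elm Ave
row_key=B94: shipping_addr=18 Pine Rd → 18 Pine Rd
row_key=B96: shipping_addr=NULL, billing_addr=NULL, account_addr=45 Hill Ln → 45 Hill Ln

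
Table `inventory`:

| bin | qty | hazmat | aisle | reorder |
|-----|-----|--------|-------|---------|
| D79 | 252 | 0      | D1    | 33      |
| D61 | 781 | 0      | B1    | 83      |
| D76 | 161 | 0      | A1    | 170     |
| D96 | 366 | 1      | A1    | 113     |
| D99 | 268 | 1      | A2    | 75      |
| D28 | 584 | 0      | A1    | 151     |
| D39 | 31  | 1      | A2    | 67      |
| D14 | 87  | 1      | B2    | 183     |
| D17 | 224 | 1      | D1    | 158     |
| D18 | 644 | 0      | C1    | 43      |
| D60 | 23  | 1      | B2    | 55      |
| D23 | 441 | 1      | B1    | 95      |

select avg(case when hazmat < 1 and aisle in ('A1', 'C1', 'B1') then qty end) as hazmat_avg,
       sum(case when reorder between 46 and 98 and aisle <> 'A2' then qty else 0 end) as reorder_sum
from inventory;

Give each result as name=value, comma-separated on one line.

[hazmat_avg: hazmat < 1 and aisle in ('A1', 'C1', 'B1')]
bin=D79: ✗
bin=D61: ✓ → 781
bin=D76: ✓ → 161
bin=D96: ✗
bin=D99: ✗
bin=D28: ✓ → 584
bin=D39: ✗
bin=D14: ✗
bin=D17: ✗
bin=D18: ✓ → 644
bin=D60: ✗
bin=D23: ✗
hazmat_avg = (781 + 161 + 584 + 644) / 4 = 542.5
—
[reorder_sum: reorder between 46 and 98 and aisle <> 'A2']
bin=D79: ✗
bin=D61: ✓ → 781
bin=D76: ✗
bin=D96: ✗
bin=D99: ✗
bin=D28: ✗
bin=D39: ✗
bin=D14: ✗
bin=D17: ✗
bin=D18: ✗
bin=D60: ✓ → 23
bin=D23: ✓ → 441
reorder_sum = 781 + 23 + 441 = 1245

hazmat_avg=542.5, reorder_sum=1245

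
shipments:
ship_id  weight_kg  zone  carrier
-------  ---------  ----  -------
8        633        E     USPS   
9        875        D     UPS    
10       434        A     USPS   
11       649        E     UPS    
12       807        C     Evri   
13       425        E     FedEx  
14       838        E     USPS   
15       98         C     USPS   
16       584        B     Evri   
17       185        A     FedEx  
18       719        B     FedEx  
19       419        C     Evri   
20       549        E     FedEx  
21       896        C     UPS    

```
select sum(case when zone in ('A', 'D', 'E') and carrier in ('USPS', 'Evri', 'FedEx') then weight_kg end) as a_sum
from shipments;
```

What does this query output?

3064

ship_id=8: ✓ → 633
ship_id=9: ✗
ship_id=10: ✓ → 434
ship_id=11: ✗
ship_id=12: ✗
ship_id=13: ✓ → 425
ship_id=14: ✓ → 838
ship_id=15: ✗
ship_id=16: ✗
ship_id=17: ✓ → 185
ship_id=18: ✗
ship_id=19: ✗
ship_id=20: ✓ → 549
ship_id=21: ✗
a_sum = 633 + 434 + 425 + 838 + 185 + 549 = 3064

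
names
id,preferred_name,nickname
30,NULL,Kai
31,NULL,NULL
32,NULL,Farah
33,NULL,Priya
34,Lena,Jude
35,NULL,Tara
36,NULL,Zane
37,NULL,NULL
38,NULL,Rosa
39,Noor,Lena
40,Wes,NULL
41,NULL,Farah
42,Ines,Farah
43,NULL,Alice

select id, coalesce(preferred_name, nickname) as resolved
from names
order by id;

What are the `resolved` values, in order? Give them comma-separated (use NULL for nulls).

Kai, NULL, Farah, Priya, Lena, Tara, Zane, NULL, Rosa, Noor, Wes, Farah, Ines, Alice

id=30: preferred_name=NULL, nickname=Kai → Kai
id=31: preferred_name=NULL, nickname=NULL (all NULL) → NULL
id=32: preferred_name=NULL, nickname=Farah → Farah
id=33: preferred_name=NULL, nickname=Priya → Priya
id=34: preferred_name=Lena → Lena
id=35: preferred_name=NULL, nickname=Tara → Tara
id=36: preferred_name=NULL, nickname=Zane → Zane
id=37: preferred_name=NULL, nickname=NULL (all NULL) → NULL
id=38: preferred_name=NULL, nickname=Rosa → Rosa
id=39: preferred_name=Noor → Noor
id=40: preferred_name=Wes → Wes
id=41: preferred_name=NULL, nickname=Farah → Farah
id=42: preferred_name=Ines → Ines
id=43: preferred_name=NULL, nickname=Alice → Alice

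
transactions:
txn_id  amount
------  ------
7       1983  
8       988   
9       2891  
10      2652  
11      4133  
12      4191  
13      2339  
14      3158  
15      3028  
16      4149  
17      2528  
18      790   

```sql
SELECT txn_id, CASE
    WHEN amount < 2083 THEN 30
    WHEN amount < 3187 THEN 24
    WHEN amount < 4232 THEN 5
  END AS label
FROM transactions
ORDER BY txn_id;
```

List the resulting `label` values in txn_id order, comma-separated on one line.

30, 30, 24, 24, 5, 5, 24, 24, 24, 5, 24, 30

txn_id=7: amount < 2083 → 30
txn_id=8: amount < 2083 → 30
txn_id=9: amount < 3187 → 24
txn_id=10: amount < 3187 → 24
txn_id=11: amount < 4232 → 5
txn_id=12: amount < 4232 → 5
txn_id=13: amount < 3187 → 24
txn_id=14: amount < 3187 → 24
txn_id=15: amount < 3187 → 24
txn_id=16: amount < 4232 → 5
txn_id=17: amount < 3187 → 24
txn_id=18: amount < 2083 → 30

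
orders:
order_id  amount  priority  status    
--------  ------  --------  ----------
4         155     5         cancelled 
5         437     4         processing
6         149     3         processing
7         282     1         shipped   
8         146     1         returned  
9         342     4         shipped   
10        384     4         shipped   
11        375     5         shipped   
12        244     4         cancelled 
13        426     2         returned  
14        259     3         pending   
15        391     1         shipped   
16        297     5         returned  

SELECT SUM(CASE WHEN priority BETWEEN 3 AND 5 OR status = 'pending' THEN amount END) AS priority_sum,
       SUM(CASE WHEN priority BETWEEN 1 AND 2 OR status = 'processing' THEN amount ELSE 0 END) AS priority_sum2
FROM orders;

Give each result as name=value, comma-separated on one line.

priority_sum=2642, priority_sum2=1831

[priority_sum: priority BETWEEN 3 AND 5 OR status = 'pending']
order_id=4: ✓ → 155
order_id=5: ✓ → 437
order_id=6: ✓ → 149
order_id=7: ✗
order_id=8: ✗
order_id=9: ✓ → 342
order_id=10: ✓ → 384
order_id=11: ✓ → 375
order_id=12: ✓ → 244
order_id=13: ✗
order_id=14: ✓ → 259
order_id=15: ✗
order_id=16: ✓ → 297
priority_sum = 155 + 437 + 149 + 342 + 384 + 375 + 244 + 259 + 297 = 2642
—
[priority_sum2: priority BETWEEN 1 AND 2 OR status = 'processing']
order_id=4: ✗
order_id=5: ✓ → 437
order_id=6: ✓ → 149
order_id=7: ✓ → 282
order_id=8: ✓ → 146
order_id=9: ✗
order_id=10: ✗
order_id=11: ✗
order_id=12: ✗
order_id=13: ✓ → 426
order_id=14: ✗
order_id=15: ✓ → 391
order_id=16: ✗
priority_sum2 = 437 + 149 + 282 + 146 + 426 + 391 = 1831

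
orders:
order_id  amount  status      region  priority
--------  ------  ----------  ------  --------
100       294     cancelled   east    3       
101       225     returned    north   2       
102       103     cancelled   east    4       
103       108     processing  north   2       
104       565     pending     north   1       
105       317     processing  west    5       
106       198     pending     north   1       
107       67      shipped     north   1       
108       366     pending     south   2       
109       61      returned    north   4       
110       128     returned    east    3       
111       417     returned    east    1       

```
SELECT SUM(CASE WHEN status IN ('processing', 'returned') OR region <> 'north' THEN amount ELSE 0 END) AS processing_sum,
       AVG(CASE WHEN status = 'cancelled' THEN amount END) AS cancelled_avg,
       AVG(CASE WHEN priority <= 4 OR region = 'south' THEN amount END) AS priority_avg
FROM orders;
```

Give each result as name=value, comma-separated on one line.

processing_sum=2019, cancelled_avg=198.5, priority_avg=230.1818181818

[processing_sum: status IN ('processing', 'returned') OR region <> 'north']
order_id=100: ✓ → 294
order_id=101: ✓ → 225
order_id=102: ✓ → 103
order_id=103: ✓ → 108
order_id=104: ✗
order_id=105: ✓ → 317
order_id=106: ✗
order_id=107: ✗
order_id=108: ✓ → 366
order_id=109: ✓ → 61
order_id=110: ✓ → 128
order_id=111: ✓ → 417
processing_sum = 294 + 225 + 103 + 108 + 317 + 366 + 61 + 128 + 417 = 2019
—
[cancelled_avg: status = 'cancelled']
order_id=100: ✓ → 294
order_id=101: ✗
order_id=102: ✓ → 103
order_id=103: ✗
order_id=104: ✗
order_id=105: ✗
order_id=106: ✗
order_id=107: ✗
order_id=108: ✗
order_id=109: ✗
order_id=110: ✗
order_id=111: ✗
cancelled_avg = (294 + 103) / 2 = 198.5
—
[priority_avg: priority <= 4 OR region = 'south']
order_id=100: ✓ → 294
order_id=101: ✓ → 225
order_id=102: ✓ → 103
order_id=103: ✓ → 108
order_id=104: ✓ → 565
order_id=105: ✗
order_id=106: ✓ → 198
order_id=107: ✓ → 67
order_id=108: ✓ → 366
order_id=109: ✓ → 61
order_id=110: ✓ → 128
order_id=111: ✓ → 417
priority_avg = (294 + 225 + 103 + 108 + 565 + 198 + 67 + 366 + 61 + 128 + 417) / 11 = 230.1818181818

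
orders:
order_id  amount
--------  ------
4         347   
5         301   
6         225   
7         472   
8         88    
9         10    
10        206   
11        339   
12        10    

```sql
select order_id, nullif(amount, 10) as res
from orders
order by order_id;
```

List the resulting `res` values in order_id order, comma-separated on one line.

347, 301, 225, 472, 88, NULL, 206, 339, NULL

order_id=4: amount=347 vs 10: differ → 347
order_id=5: amount=301 vs 10: differ → 301
order_id=6: amount=225 vs 10: differ → 225
order_id=7: amount=472 vs 10: differ → 472
order_id=8: amount=88 vs 10: differ → 88
order_id=9: amount=10 vs 10: equal → NULL
order_id=10: amount=206 vs 10: differ → 206
order_id=11: amount=339 vs 10: differ → 339
order_id=12: amount=10 vs 10: equal → NULL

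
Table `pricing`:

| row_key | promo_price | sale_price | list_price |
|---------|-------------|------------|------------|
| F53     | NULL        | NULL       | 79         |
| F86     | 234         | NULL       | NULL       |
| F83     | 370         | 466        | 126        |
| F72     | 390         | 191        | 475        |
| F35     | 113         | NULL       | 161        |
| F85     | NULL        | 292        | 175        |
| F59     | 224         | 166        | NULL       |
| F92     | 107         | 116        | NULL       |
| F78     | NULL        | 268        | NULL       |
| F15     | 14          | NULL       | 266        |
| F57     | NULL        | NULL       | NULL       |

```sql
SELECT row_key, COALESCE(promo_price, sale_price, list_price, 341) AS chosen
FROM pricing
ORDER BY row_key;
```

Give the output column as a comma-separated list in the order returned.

row_key=F15: promo_price=14 → 14
row_key=F35: promo_price=113 → 113
row_key=F53: promo_price=NULL, sale_price=NULL, list_price=79 → 79
row_key=F57: promo_price=NULL, sale_price=NULL, list_price=NULL, → literal 341 → 341
row_key=F59: promo_price=224 → 224
row_key=F72: promo_price=390 → 390
row_key=F78: promo_price=NULL, sale_price=268 → 268
row_key=F83: promo_price=370 → 370
row_key=F85: promo_price=NULL, sale_price=292 → 292
row_key=F86: promo_price=234 → 234
row_key=F92: promo_price=107 → 107

14, 113, 79, 341, 224, 390, 268, 370, 292, 234, 107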